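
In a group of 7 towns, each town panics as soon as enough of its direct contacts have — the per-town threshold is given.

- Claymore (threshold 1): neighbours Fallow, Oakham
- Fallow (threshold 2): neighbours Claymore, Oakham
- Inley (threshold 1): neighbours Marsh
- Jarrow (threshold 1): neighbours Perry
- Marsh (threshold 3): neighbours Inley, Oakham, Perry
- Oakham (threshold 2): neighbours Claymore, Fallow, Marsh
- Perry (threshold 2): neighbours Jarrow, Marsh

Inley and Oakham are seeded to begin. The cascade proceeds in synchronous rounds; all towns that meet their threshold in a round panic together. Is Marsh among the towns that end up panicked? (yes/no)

no

Round 1 — Inley, Oakham panic (initial).
Round 2 — checking thresholds:
  Claymore: 1 of 2 neighbours ≥ 1, panics.
  Fallow: 1 of 2 neighbours < 2, not yet.
  Marsh: 2 of 3 neighbours < 3, not yet.
Round 3 — checking thresholds:
  Fallow: 2 of 2 neighbours ≥ 2, panics.
  Marsh: 2 of 3 neighbours < 3, not yet.
Round 4 — no new panics; cascade stops.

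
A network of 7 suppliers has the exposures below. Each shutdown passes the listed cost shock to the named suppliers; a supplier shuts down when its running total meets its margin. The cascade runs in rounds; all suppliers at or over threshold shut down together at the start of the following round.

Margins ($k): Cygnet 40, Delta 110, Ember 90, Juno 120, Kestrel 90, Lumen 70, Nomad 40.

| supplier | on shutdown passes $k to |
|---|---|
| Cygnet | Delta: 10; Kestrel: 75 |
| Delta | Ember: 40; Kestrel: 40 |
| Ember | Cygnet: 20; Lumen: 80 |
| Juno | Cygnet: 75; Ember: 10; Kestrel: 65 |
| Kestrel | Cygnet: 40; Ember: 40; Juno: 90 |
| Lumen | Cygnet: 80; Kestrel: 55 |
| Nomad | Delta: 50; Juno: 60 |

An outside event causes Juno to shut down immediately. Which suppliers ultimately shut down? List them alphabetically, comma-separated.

Cygnet, Juno, Kestrel

Round 1 — Juno shuts down (initial).
  Cygnet: +75 → 75 ≥ 40
  Ember: +10 → 10 < 90
  Kestrel: +65 → 65 < 90
Round 2 — Cygnet shuts down.
  Delta: +10 → 10 < 110
  Kestrel: +75 → 140 ≥ 90
Round 3 — Kestrel shuts down.
  Ember: +40 → 50 < 90
No further shutdowns.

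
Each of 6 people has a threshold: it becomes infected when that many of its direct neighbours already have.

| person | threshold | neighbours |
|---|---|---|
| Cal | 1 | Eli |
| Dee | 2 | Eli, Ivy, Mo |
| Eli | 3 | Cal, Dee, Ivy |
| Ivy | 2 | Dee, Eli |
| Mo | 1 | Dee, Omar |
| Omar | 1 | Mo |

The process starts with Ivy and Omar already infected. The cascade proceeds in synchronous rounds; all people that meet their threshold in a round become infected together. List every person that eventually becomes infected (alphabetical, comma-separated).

Dee, Ivy, Mo, Omar

Round 1 — Ivy, Omar become infected (initial).
Round 2 — checking thresholds:
  Dee: 1 of 3 neighbours < 2, below threshold.
  Eli: 1 of 3 neighbours < 3, below threshold.
  Mo: 1 of 2 neighbours ≥ 1, becomes infected.
Round 3 — checking thresholds:
  Dee: 2 of 3 neighbours ≥ 2, becomes infected.
  Eli: 1 of 3 neighbours < 3, below threshold.
Round 4 — no new infections; cascade stops.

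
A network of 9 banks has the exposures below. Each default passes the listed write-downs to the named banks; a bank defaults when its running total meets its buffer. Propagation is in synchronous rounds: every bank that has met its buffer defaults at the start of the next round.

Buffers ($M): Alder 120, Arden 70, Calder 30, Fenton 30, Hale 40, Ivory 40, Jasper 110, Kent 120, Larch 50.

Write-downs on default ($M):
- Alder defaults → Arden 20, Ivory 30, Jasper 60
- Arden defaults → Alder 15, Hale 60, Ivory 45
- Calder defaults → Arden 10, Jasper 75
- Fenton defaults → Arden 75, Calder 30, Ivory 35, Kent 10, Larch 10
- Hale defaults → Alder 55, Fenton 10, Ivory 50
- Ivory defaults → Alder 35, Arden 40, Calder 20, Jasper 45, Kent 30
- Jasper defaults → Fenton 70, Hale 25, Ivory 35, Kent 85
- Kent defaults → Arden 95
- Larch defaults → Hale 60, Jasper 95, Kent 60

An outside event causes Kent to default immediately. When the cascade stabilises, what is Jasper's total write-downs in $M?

45

Round 1 — Kent defaults (initial).
  Arden: +95 → 95 ≥ 70
Round 2 — Arden defaults.
  Alder: +15 → 15 < 120
  Hale: +60 → 60 ≥ 40
  Ivory: +45 → 45 ≥ 40
Round 3 — Hale, Ivory default.
  Alder: +55+35 → 105 < 120
  Calder: +20 → 20 < 30
  Fenton: +10 → 10 < 30
  Jasper: +45 → 45 < 110
No further defaults.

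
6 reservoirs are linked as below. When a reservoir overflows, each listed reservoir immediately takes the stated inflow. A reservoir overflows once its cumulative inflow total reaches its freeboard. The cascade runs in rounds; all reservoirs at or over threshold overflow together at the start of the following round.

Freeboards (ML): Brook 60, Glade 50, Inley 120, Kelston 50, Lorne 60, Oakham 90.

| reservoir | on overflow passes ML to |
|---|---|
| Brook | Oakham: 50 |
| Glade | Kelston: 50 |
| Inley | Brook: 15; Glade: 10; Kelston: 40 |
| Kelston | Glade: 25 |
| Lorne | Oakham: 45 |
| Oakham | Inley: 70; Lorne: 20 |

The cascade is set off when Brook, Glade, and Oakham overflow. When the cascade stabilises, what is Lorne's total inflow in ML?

Round 1 — Brook, Glade, Oakham overflow (initial).
  Inley: +70 → 70 < 120
  Kelston: +50 → 50 ≥ 50
  Lorne: +20 → 20 < 60
Round 2 — Kelston overflows.
No further overflows.

20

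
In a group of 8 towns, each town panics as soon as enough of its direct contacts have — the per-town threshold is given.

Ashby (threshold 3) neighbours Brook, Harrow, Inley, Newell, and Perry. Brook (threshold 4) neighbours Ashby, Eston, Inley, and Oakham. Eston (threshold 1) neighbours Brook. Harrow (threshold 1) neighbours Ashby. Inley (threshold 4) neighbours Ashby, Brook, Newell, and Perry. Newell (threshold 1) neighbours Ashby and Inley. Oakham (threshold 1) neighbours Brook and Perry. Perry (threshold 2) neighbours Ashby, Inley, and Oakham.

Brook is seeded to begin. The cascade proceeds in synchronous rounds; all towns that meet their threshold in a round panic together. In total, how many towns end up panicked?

Round 1 — Brook panics (initial).
Round 2 — checking thresholds:
  Ashby: 1 of 5 neighbours < 3, holds.
  Eston: 1 of 1 neighbours ≥ 1, panics.
  Inley: 1 of 4 neighbours < 4, holds.
  Oakham: 1 of 2 neighbours ≥ 1, panics.
Round 3 — no new panics; cascade stops.

3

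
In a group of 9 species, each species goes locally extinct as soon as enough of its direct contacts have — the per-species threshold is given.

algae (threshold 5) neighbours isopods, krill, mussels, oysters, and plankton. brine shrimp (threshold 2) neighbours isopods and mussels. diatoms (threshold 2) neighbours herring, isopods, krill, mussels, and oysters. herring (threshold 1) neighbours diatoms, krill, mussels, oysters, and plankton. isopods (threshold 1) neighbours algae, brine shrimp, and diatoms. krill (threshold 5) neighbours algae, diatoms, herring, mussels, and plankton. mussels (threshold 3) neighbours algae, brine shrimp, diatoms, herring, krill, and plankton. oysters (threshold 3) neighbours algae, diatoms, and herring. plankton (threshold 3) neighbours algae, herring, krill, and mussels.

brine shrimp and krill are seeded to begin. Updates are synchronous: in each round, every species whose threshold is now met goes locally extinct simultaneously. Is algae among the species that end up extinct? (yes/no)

Round 1 — brine shrimp, krill go locally extinct (initial).
Round 2 — checking thresholds:
  algae: 1 of 5 neighbours < 5, holds.
  diatoms: 1 of 5 neighbours < 2, holds.
  herring: 1 of 5 neighbours ≥ 1, goes locally extinct.
  isopods: 1 of 3 neighbours ≥ 1, goes locally extinct.
  mussels: 2 of 6 neighbours < 3, holds.
  plankton: 1 of 4 neighbours < 3, holds.
Round 3 — checking thresholds:
  algae: 2 of 5 neighbours < 5, holds.
  diatoms: 3 of 5 neighbours ≥ 2, goes locally extinct.
  mussels: 3 of 6 neighbours ≥ 3, goes locally extinct.
  oysters: 1 of 3 neighbours < 3, holds.
  plankton: 2 of 4 neighbours < 3, holds.
Round 4 — checking thresholds:
  algae: 3 of 5 neighbours < 5, holds.
  oysters: 2 of 3 neighbours < 3, holds.
  plankton: 3 of 4 neighbours ≥ 3, goes locally extinct.
Round 5 — no new extinctions; cascade stops.

no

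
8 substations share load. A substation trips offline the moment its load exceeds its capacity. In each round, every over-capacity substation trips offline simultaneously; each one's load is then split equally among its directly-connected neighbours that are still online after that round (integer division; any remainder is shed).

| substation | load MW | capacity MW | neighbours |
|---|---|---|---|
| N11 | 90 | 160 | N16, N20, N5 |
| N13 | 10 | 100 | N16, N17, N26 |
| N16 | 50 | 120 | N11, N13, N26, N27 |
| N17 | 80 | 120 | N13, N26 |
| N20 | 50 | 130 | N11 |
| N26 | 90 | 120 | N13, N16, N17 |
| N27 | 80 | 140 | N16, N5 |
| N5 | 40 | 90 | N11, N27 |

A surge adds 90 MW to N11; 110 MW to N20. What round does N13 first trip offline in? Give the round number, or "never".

4

Round 1 — N11 at 180 > 160; N20 at 160 > 130. N11, N20 trip offline.
  N11 sheds 180 MW to N16, N5: 90 each.
    N16: 50+90 = 140 > 120
    N5: 40+90 = 130 > 90
  N20 sheds 160 MW: no online neighbours, lost.
Round 2 — N16, N5 trip offline.
  N16 sheds 140 MW to N13, N26, N27: 46 each (2 lost).
    N13: 10+46 = 56 ≤ 100
    N26: 90+46 = 136 > 120
    N27: 80+46 = 126 ≤ 140
  N5 sheds 130 MW to N27: 130 each.
    N27: 126+130 = 256 > 140
Round 3 — N26, N27 trip offline.
  N26 sheds 136 MW to N13, N17: 68 each.
    N13: 56+68 = 124 > 100
    N17: 80+68 = 148 > 120
  N27 sheds 256 MW: no online neighbours, lost.
Round 4 — N13, N17 trip offline.
  N13 sheds 124 MW: no online neighbours, lost.
  N17 sheds 148 MW: no online neighbours, lost.
No further trips.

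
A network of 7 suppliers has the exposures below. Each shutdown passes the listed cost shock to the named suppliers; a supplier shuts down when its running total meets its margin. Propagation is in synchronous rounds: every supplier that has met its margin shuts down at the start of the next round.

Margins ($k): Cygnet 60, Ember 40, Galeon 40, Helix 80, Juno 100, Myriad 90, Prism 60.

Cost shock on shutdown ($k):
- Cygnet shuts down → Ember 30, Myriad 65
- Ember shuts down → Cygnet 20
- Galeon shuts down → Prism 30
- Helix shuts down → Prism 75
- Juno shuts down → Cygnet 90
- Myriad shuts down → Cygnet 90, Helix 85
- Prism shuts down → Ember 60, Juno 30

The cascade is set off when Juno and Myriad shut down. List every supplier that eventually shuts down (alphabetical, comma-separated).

Round 1 — Juno, Myriad shut down (initial).
  Cygnet: +90+90 → 180 ≥ 60
  Helix: +85 → 85 ≥ 80
Round 2 — Cygnet, Helix shut down.
  Ember: +30 → 30 < 40
  Prism: +75 → 75 ≥ 60
Round 3 — Prism shuts down.
  Ember: +60 → 90 ≥ 40
Round 4 — Ember shuts down.
No further shutdowns.

Cygnet, Ember, Helix, Juno, Myriad, Prism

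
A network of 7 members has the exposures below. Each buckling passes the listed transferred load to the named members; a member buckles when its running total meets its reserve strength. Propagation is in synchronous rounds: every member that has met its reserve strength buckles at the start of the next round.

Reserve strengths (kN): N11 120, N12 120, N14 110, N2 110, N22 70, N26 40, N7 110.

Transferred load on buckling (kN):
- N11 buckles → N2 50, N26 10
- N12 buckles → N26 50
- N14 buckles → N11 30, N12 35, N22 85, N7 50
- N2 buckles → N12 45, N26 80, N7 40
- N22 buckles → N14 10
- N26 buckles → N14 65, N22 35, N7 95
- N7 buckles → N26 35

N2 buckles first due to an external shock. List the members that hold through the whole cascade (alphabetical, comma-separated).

N11, N12, N14, N22

Round 1 — N2 buckles (initial).
  N12: +45 → 45 < 120
  N26: +80 → 80 ≥ 40
  N7: +40 → 40 < 110
Round 2 — N26 buckles.
  N14: +65 → 65 < 110
  N22: +35 → 35 < 70
  N7: +95 → 135 ≥ 110
Round 3 — N7 buckles.
No further bucklings.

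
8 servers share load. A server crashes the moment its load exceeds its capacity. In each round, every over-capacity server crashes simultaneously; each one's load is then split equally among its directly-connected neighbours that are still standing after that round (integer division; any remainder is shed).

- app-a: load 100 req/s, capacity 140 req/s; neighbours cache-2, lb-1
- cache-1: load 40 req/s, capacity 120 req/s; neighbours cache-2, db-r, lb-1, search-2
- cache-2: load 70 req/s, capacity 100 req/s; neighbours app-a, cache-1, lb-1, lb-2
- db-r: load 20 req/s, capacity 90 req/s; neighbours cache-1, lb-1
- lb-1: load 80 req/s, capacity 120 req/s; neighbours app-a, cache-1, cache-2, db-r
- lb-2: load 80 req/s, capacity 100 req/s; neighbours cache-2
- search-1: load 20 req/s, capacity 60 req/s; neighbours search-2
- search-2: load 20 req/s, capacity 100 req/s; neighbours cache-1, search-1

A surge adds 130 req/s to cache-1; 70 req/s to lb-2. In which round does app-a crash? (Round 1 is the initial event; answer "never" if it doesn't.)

3

Round 1 — cache-1 at 170 > 120; lb-2 at 150 > 100. cache-1, lb-2 crash.
  cache-1 sheds 170 req/s to cache-2, db-r, lb-1, search-2: 42 each (2 lost).
    cache-2: 70+42 = 112 > 100
    db-r: 20+42 = 62 ≤ 90
    lb-1: 80+42 = 122 > 120
    search-2: 20+42 = 62 ≤ 100
  lb-2 sheds 150 req/s to cache-2: 150 each.
    cache-2: 112+150 = 262 > 100
Round 2 — cache-2, lb-1 crash.
  cache-2 sheds 262 req/s to app-a: 262 each.
    app-a: 100+262 = 362 > 140
  lb-1 sheds 122 req/s to app-a, db-r: 61 each.
    app-a: 362+61 = 423 > 140
    db-r: 62+61 = 123 > 90
Round 3 — app-a, db-r crash.
  app-a sheds 423 req/s: no online neighbours, lost.
  db-r sheds 123 req/s: no online neighbours, lost.
No further crashes.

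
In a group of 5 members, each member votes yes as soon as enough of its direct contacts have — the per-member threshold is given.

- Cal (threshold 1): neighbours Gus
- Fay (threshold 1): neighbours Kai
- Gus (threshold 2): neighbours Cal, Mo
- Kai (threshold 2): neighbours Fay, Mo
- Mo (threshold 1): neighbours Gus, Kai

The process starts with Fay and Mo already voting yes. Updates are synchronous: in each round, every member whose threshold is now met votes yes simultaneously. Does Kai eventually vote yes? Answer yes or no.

Round 1 — Fay, Mo vote yes (initial).
Round 2 — checking thresholds:
  Gus: 1 of 2 neighbours < 2, holds.
  Kai: 2 of 2 neighbours ≥ 2, votes yes.
Round 3 — no new yes votes; cascade stops.

yes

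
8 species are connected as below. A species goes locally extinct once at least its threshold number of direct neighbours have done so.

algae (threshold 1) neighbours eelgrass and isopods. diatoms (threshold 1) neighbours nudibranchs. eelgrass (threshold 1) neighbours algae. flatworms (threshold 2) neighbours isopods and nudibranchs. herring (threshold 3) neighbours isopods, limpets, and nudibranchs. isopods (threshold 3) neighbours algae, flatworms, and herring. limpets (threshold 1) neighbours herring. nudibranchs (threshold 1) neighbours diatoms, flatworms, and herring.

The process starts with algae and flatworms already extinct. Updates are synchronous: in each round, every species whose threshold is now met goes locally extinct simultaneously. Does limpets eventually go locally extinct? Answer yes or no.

no

Round 1 — algae, flatworms go locally extinct (initial).
Round 2 — checking thresholds:
  eelgrass: 1 of 1 neighbours ≥ 1, goes locally extinct.
  isopods: 2 of 3 neighbours < 3, not yet.
  nudibranchs: 1 of 3 neighbours ≥ 1, goes locally extinct.
Round 3 — checking thresholds:
  diatoms: 1 of 1 neighbours ≥ 1, goes locally extinct.
  herring: 1 of 3 neighbours < 3, not yet.
  isopods: 2 of 3 neighbours < 3, not yet.
Round 4 — no new extinctions; cascade stops.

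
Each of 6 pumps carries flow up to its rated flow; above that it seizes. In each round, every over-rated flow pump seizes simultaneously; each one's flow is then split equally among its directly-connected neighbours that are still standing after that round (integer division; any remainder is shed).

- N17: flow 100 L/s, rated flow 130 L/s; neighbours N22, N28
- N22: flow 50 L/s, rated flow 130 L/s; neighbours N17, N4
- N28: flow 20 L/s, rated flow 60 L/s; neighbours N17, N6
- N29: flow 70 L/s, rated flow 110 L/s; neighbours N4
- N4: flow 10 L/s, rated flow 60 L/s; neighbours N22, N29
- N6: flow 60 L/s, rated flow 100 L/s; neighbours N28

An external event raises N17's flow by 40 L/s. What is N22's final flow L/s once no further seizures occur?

Round 1 — N17 at 140 > 130. N17 seizes.
  N17 sheds 140 L/s to N22, N28: 70 each.
    N22: 50+70 = 120 ≤ 130
    N28: 20+70 = 90 > 60
Round 2 — N28 seizes.
  N28 sheds 90 L/s to N6: 90 each.
    N6: 60+90 = 150 > 100
Round 3 — N6 seizes.
  N6 sheds 150 L/s: no online neighbours, lost.
No further seizures.

120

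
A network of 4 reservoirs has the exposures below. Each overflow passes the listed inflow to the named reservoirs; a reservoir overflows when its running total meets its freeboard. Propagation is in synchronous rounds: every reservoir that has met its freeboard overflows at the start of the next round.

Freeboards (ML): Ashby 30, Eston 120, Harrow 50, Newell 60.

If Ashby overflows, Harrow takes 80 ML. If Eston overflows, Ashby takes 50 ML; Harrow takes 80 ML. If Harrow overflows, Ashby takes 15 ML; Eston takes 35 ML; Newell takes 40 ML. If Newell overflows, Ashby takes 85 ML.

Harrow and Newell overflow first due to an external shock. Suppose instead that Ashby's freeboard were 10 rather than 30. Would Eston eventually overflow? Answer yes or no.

With Ashby's freeboard at 10:
Round 1 — Harrow, Newell overflow (initial).
  Ashby: +15+85 → 100 ≥ 10
  Eston: +35 → 35 < 120
Round 2 — Ashby overflows.
No further overflows.

no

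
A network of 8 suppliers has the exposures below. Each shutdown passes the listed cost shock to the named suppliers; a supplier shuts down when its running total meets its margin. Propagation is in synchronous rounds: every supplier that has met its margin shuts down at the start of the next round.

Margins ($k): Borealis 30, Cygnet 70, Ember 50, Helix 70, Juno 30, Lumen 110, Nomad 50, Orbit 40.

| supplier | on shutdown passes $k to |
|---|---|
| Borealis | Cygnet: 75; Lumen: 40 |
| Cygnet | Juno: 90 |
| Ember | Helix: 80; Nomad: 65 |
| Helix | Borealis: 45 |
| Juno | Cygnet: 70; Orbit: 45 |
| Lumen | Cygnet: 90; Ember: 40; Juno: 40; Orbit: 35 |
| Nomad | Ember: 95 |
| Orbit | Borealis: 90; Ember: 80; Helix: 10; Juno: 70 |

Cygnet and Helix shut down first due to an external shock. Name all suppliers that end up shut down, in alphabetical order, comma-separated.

Borealis, Cygnet, Ember, Helix, Juno, Nomad, Orbit

Round 1 — Cygnet, Helix shut down (initial).
  Borealis: +45 → 45 ≥ 30
  Juno: +90 → 90 ≥ 30
Round 2 — Borealis, Juno shut down.
  Lumen: +40 → 40 < 110
  Orbit: +45 → 45 ≥ 40
Round 3 — Orbit shuts down.
  Ember: +80 → 80 ≥ 50
Round 4 — Ember shuts down.
  Nomad: +65 → 65 ≥ 50
Round 5 — Nomad shuts down.
No further shutdowns.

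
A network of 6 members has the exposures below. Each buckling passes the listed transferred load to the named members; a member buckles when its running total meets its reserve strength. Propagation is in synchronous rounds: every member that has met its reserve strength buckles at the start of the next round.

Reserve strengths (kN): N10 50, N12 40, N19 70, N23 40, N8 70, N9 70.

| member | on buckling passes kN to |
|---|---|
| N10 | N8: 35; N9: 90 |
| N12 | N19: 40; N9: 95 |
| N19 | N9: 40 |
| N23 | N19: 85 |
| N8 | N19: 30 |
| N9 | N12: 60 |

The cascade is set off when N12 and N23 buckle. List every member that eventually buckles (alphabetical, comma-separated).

Round 1 — N12, N23 buckle (initial).
  N19: +40+85 → 125 ≥ 70
  N9: +95 → 95 ≥ 70
Round 2 — N19, N9 buckle.
No further bucklings.

N12, N19, N23, N9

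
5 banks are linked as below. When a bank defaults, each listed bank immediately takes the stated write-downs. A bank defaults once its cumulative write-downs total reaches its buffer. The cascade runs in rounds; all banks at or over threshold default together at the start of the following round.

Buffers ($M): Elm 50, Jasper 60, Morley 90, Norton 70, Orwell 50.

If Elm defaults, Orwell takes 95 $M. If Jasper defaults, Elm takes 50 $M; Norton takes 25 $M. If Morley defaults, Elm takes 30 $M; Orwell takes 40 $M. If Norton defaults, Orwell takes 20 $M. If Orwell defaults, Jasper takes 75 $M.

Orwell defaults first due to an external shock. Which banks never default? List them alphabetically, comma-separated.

Morley, Norton

Round 1 — Orwell defaults (initial).
  Jasper: +75 → 75 ≥ 60
Round 2 — Jasper defaults.
  Elm: +50 → 50 ≥ 50
  Norton: +25 → 25 < 70
Round 3 — Elm defaults.
No further defaults.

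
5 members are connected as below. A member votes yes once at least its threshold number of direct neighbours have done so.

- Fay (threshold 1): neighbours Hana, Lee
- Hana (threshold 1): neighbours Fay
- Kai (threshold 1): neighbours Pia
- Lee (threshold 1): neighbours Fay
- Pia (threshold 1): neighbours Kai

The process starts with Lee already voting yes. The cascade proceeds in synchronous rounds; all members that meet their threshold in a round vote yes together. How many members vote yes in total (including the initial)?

Round 1 — Lee votes yes (initial).
Round 2 — checking thresholds:
  Fay: 1 of 2 neighbours ≥ 1, votes yes.
Round 3 — checking thresholds:
  Hana: 1 of 1 neighbours ≥ 1, votes yes.
Round 4 — no new yes votes; cascade stops.

3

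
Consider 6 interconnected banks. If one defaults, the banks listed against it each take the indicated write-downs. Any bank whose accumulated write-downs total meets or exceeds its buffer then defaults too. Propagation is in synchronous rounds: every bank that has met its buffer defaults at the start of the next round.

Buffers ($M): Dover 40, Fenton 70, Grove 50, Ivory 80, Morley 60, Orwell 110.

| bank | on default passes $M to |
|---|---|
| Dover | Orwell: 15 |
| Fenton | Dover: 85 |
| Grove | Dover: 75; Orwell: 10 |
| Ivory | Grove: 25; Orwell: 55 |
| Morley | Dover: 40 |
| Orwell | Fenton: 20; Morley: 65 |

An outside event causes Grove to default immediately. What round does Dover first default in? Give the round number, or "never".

2

Round 1 — Grove defaults (initial).
  Dover: +75 → 75 ≥ 40
  Orwell: +10 → 10 < 110
Round 2 — Dover defaults.
  Orwell: +15 → 25 < 110
No further defaults.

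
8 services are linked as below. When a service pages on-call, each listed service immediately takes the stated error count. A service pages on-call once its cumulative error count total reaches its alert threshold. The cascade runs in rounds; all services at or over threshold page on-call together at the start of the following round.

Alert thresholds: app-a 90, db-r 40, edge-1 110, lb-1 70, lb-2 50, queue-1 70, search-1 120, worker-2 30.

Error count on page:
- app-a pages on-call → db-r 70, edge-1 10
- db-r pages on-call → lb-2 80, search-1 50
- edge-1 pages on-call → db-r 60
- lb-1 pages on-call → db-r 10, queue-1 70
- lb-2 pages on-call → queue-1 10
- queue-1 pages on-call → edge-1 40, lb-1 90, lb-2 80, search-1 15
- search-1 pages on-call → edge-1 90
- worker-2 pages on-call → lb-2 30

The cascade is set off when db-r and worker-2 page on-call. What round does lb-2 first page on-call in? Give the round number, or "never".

2

Round 1 — db-r, worker-2 page on-call (initial).
  lb-2: +80+30 → 110 ≥ 50
  search-1: +50 → 50 < 120
Round 2 — lb-2 pages on-call.
  queue-1: +10 → 10 < 70
No further pages.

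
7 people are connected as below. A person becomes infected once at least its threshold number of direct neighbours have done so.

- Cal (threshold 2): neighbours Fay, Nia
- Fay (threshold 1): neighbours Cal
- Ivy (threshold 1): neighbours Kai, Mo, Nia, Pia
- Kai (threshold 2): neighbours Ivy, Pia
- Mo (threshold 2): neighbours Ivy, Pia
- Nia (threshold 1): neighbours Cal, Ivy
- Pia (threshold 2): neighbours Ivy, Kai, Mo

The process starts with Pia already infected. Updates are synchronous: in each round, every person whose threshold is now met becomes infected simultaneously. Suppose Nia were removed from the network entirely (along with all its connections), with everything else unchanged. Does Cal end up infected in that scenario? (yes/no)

no

With Nia removed:
Round 1 — Pia becomes infected (initial).
Round 2 — checking thresholds:
  Ivy: 1 of 3 neighbours ≥ 1, becomes infected.
  Kai: 1 of 2 neighbours < 2, holds.
  Mo: 1 of 2 neighbours < 2, holds.
Round 3 — checking thresholds:
  Kai: 2 of 2 neighbours ≥ 2, becomes infected.
  Mo: 2 of 2 neighbours ≥ 2, becomes infected.
Round 4 — no new infections; cascade stops.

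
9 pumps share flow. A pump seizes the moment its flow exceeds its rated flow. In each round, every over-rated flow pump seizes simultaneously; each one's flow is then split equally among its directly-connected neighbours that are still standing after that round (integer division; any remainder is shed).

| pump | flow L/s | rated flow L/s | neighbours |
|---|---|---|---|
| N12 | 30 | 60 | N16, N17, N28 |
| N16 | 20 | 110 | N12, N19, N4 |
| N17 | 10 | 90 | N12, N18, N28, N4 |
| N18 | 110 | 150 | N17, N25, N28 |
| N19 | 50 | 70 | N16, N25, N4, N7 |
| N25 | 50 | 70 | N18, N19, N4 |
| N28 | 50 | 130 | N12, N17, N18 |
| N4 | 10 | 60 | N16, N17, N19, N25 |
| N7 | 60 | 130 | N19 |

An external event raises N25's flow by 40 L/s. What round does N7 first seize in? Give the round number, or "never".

never

Round 1 — N25 at 90 > 70. N25 seizes.
  N25 sheds 90 L/s to N18, N19, N4: 30 each.
    N18: 110+30 = 140 ≤ 150
    N19: 50+30 = 80 > 70
    N4: 10+30 = 40 ≤ 60
Round 2 — N19 seizes.
  N19 sheds 80 L/s to N16, N4, N7: 26 each (2 lost).
    N16: 20+26 = 46 ≤ 110
    N4: 40+26 = 66 > 60
    N7: 60+26 = 86 ≤ 130
Round 3 — N4 seizes.
  N4 sheds 66 L/s to N16, N17: 33 each.
    N16: 46+33 = 79 ≤ 110
    N17: 10+33 = 43 ≤ 90
No further seizures.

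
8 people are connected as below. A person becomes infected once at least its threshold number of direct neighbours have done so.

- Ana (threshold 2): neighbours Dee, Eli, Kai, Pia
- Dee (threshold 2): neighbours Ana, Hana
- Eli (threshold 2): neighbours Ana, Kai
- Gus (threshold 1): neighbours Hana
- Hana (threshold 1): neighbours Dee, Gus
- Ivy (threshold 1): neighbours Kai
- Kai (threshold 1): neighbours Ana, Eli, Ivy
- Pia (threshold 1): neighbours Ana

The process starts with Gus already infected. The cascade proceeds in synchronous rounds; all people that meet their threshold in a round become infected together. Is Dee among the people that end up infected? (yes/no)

Round 1 — Gus becomes infected (initial).
Round 2 — checking thresholds:
  Hana: 1 of 2 neighbours ≥ 1, becomes infected.
Round 3 — no new infections; cascade stops.

no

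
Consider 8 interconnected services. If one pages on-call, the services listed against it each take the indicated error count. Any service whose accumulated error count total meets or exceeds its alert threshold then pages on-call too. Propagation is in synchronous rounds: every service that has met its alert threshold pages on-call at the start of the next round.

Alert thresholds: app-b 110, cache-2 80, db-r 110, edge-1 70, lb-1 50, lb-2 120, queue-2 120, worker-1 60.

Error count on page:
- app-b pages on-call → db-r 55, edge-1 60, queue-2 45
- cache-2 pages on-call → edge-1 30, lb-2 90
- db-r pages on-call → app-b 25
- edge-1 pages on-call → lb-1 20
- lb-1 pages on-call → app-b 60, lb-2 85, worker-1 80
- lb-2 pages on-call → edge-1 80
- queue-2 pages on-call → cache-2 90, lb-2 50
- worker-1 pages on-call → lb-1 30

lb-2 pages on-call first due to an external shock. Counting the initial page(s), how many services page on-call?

2

Round 1 — lb-2 pages on-call (initial).
  edge-1: +80 → 80 ≥ 70
Round 2 — edge-1 pages on-call.
  lb-1: +20 → 20 < 50
No further pages.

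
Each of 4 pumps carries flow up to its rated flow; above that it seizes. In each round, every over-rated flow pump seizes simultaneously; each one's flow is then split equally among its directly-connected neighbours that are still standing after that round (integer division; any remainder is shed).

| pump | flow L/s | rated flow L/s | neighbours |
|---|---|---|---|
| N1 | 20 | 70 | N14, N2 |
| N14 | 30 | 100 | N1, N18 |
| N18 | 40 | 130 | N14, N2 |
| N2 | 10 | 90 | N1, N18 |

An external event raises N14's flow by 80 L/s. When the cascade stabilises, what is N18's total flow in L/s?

Round 1 — N14 at 110 > 100. N14 seizes.
  N14 sheds 110 L/s to N1, N18: 55 each.
    N1: 20+55 = 75 > 70
    N18: 40+55 = 95 ≤ 130
Round 2 — N1 seizes.
  N1 sheds 75 L/s to N2: 75 each.
    N2: 10+75 = 85 ≤ 90
No further seizures.

95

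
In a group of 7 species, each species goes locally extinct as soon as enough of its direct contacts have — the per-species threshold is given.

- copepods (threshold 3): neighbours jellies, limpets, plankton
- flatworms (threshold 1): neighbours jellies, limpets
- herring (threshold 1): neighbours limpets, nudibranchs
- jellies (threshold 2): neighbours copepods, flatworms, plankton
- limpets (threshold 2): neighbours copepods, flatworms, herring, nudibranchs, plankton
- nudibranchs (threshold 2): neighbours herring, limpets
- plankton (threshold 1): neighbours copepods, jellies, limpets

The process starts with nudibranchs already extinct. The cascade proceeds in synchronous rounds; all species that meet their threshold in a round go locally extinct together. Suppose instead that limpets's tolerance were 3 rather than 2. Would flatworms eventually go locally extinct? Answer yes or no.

With limpets's tolerance at 3:
Round 1 — nudibranchs goes locally extinct (initial).
Round 2 — checking thresholds:
  herring: 1 of 2 neighbours ≥ 1, goes locally extinct.
  limpets: 1 of 5 neighbours < 3, not yet.
Round 3 — no new extinctions; cascade stops.

no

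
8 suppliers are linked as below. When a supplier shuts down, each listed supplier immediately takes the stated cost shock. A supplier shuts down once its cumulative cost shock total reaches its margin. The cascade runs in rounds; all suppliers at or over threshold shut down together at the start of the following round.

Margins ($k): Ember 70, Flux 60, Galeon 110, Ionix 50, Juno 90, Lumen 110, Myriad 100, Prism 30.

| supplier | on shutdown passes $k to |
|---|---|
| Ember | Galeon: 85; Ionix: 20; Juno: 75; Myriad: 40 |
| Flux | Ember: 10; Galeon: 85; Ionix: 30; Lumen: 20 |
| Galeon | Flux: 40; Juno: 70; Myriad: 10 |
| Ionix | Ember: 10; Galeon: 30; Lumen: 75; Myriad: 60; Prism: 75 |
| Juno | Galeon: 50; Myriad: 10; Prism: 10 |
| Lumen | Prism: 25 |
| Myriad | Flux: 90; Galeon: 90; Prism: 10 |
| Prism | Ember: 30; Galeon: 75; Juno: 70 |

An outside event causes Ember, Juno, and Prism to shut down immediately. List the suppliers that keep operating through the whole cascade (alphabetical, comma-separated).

Round 1 — Ember, Juno, Prism shut down (initial).
  Galeon: +85+50+75 → 210 ≥ 110
  Ionix: +20 → 20 < 50
  Myriad: +40+10 → 50 < 100
Round 2 — Galeon shuts down.
  Flux: +40 → 40 < 60
  Myriad: +10 → 60 < 100
No further shutdowns.

Flux, Ionix, Lumen, Myriad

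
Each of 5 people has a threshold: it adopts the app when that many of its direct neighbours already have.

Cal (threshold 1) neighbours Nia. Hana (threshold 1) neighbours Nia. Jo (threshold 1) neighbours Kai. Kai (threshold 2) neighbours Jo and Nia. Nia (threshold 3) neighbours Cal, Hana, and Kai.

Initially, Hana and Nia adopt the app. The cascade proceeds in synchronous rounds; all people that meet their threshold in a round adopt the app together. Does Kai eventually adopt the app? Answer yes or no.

Round 1 — Hana, Nia adopt the app (initial).
Round 2 — checking thresholds:
  Cal: 1 of 1 neighbours ≥ 1, adopts the app.
  Kai: 1 of 2 neighbours < 2, below threshold.
Round 3 — no new adoptions; cascade stops.

no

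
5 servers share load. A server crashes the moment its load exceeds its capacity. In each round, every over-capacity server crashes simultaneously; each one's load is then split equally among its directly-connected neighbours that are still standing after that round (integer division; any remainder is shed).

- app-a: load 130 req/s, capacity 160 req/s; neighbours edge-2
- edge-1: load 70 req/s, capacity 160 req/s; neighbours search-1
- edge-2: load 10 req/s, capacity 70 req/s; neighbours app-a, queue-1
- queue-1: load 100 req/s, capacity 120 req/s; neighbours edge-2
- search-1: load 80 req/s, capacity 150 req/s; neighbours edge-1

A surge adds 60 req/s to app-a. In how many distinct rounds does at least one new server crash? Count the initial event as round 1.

Round 1 — app-a at 190 > 160. app-a crashes.
  app-a sheds 190 req/s to edge-2: 190 each.
    edge-2: 10+190 = 200 > 70
Round 2 — edge-2 crashes.
  edge-2 sheds 200 req/s to queue-1: 200 each.
    queue-1: 100+200 = 300 > 120
Round 3 — queue-1 crashes.
  queue-1 sheds 300 req/s: no online neighbours, lost.
No further crashes.

3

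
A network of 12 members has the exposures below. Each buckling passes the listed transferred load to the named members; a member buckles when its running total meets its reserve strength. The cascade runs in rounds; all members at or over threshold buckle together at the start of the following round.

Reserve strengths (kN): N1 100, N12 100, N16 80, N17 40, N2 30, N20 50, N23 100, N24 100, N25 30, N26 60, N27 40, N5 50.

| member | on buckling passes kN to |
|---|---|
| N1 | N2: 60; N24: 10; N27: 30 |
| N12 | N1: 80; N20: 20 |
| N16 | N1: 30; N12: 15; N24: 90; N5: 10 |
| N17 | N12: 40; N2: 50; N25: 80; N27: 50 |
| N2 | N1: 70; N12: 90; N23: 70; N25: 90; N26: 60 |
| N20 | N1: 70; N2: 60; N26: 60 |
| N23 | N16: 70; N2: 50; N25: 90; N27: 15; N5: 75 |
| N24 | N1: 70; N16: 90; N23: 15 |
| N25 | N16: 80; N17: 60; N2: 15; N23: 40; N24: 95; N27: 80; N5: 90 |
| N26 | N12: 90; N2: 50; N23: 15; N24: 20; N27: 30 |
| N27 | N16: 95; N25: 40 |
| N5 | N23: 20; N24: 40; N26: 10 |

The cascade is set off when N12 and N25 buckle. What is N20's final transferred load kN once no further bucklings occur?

20

Round 1 — N12, N25 buckle (initial).
  N1: +80 → 80 < 100
  N16: +80 → 80 ≥ 80
  N17: +60 → 60 ≥ 40
  N2: +15 → 15 < 30
  N20: +20 → 20 < 50
  N23: +40 → 40 < 100
  N24: +95 → 95 < 100
  N27: +80 → 80 ≥ 40
  N5: +90 → 90 ≥ 50
Round 2 — N16, N17, N27, N5 buckle.
  N1: +30 → 110 ≥ 100
  N2: +50 → 65 ≥ 30
  N23: +20 → 60 < 100
  N24: +90+40 → 225 ≥ 100
  N26: +10 → 10 < 60
Round 3 — N1, N2, N24 buckle.
  N23: +70+15 → 145 ≥ 100
  N26: +60 → 70 ≥ 60
Round 4 — N23, N26 buckle.
No further bucklings.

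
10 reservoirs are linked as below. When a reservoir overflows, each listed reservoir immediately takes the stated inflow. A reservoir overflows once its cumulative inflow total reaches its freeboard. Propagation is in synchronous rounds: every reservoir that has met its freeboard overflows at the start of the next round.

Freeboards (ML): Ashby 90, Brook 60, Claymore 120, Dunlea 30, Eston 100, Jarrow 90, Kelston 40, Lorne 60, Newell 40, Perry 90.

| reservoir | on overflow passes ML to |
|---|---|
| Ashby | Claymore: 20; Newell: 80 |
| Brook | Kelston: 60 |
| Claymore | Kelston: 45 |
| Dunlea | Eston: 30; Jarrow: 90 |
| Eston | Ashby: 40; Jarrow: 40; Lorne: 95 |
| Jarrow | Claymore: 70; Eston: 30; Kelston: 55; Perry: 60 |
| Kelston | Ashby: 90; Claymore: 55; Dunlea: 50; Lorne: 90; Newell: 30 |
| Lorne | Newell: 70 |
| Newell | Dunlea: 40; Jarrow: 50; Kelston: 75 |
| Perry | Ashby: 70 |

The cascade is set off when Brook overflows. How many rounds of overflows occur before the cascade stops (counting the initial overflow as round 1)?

Round 1 — Brook overflows (initial).
  Kelston: +60 → 60 ≥ 40
Round 2 — Kelston overflows.
  Ashby: +90 → 90 ≥ 90
  Claymore: +55 → 55 < 120
  Dunlea: +50 → 50 ≥ 30
  Lorne: +90 → 90 ≥ 60
  Newell: +30 → 30 < 40
Round 3 — Ashby, Dunlea, Lorne overflow.
  Claymore: +20 → 75 < 120
  Eston: +30 → 30 < 100
  Jarrow: +90 → 90 ≥ 90
  Newell: +80+70 → 180 ≥ 40
Round 4 — Jarrow, Newell overflow.
  Claymore: +70 → 145 ≥ 120
  Eston: +30 → 60 < 100
  Perry: +60 → 60 < 90
Round 5 — Claymore overflows.
No further overflows.

5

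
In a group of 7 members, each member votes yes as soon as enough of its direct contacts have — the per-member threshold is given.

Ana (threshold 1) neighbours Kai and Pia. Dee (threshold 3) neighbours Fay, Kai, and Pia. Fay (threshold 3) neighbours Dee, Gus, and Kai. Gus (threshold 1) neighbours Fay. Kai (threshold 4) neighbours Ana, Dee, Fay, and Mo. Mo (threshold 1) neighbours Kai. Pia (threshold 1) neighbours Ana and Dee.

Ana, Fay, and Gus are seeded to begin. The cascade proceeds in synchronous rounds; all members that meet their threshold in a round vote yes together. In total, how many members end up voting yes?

Round 1 — Ana, Fay, Gus vote yes (initial).
Round 2 — checking thresholds:
  Dee: 1 of 3 neighbours < 3, not yet.
  Kai: 2 of 4 neighbours < 4, not yet.
  Pia: 1 of 2 neighbours ≥ 1, votes yes.
Round 3 — no new yes votes; cascade stops.

4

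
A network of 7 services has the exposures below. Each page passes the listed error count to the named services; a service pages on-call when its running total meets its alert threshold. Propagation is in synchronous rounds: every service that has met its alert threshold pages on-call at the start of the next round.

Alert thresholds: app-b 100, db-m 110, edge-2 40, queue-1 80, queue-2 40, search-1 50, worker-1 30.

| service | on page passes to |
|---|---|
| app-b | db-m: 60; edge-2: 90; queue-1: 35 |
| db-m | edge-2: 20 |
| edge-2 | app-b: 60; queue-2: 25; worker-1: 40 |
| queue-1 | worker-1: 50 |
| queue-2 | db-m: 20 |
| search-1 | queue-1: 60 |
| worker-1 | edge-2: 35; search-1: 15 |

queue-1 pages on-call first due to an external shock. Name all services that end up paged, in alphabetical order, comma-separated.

queue-1, worker-1

Round 1 — queue-1 pages on-call (initial).
  worker-1: +50 → 50 ≥ 30
Round 2 — worker-1 pages on-call.
  edge-2: +35 → 35 < 40
  search-1: +15 → 15 < 50
No further pages.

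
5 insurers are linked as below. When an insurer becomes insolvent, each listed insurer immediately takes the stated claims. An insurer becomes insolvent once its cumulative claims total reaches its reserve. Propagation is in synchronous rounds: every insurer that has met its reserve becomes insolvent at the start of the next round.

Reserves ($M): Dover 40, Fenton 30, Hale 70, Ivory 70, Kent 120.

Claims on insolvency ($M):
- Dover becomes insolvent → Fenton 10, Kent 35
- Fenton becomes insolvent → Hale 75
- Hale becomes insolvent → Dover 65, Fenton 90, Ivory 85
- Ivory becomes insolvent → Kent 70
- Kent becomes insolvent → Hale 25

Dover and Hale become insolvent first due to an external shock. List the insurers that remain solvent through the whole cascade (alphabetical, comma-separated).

Round 1 — Dover, Hale become insolvent (initial).
  Fenton: +10+90 → 100 ≥ 30
  Ivory: +85 → 85 ≥ 70
  Kent: +35 → 35 < 120
Round 2 — Fenton, Ivory become insolvent.
  Kent: +70 → 105 < 120
No further insolvencies.

Kent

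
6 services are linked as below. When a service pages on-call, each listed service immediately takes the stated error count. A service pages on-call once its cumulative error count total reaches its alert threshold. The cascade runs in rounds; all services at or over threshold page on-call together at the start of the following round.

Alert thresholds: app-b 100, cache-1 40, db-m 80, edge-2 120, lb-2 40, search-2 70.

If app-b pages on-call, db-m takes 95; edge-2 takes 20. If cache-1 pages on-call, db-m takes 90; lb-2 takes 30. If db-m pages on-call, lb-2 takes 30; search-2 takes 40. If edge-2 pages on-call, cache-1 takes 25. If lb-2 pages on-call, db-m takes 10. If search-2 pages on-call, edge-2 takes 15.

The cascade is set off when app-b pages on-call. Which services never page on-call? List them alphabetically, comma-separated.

cache-1, edge-2, lb-2, search-2

Round 1 — app-b pages on-call (initial).
  db-m: +95 → 95 ≥ 80
  edge-2: +20 → 20 < 120
Round 2 — db-m pages on-call.
  lb-2: +30 → 30 < 40
  search-2: +40 → 40 < 70
No further pages.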